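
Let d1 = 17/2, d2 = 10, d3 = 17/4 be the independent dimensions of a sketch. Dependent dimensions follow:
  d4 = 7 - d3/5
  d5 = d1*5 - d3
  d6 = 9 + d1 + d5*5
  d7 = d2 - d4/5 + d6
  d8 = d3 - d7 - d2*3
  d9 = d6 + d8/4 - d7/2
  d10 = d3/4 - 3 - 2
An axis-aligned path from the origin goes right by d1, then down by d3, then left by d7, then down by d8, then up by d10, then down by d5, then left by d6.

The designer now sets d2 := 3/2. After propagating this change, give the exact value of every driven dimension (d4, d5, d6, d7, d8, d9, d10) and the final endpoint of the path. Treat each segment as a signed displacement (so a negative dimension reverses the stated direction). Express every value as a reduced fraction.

d4 = 123/20
d5 = 153/4
d6 = 835/4
d7 = 10451/50
d8 = -20927/100
d9 = 20769/400
d10 = -63/16
endpoint = (-40927/100, 65133/400)

Apply edit: d2 := 3/2
  d4 = 7 - d3/5 = 123/20
  d5 = d1*5 - d3 = 153/4
  d6 = 9 + d1 + d5*5 = 835/4
  d7 = d2 - d4/5 + d6 = 10451/50
  d8 = d3 - d7 - d2*3 = -20927/100
  d9 = d6 + d8/4 - d7/2 = 20769/400
  d10 = d3/4 - 3 - 2 = -63/16
Walk from origin (0, 0):
  seg 1: right by d1 = 17/2 → (17/2, 0)
  seg 2: down by d3 = 17/4 → (17/2, -17/4)
  seg 3: left by d7 = 10451/50 → (-5013/25, -17/4)
  seg 4: down by d8 = -20927/100 → (-5013/25, 10251/50)
  seg 5: up by d10 = -63/16 → (-5013/25, 80433/400)
  seg 6: down by d5 = 153/4 → (-5013/25, 65133/400)
  seg 7: left by d6 = 835/4 → (-40927/100, 65133/400)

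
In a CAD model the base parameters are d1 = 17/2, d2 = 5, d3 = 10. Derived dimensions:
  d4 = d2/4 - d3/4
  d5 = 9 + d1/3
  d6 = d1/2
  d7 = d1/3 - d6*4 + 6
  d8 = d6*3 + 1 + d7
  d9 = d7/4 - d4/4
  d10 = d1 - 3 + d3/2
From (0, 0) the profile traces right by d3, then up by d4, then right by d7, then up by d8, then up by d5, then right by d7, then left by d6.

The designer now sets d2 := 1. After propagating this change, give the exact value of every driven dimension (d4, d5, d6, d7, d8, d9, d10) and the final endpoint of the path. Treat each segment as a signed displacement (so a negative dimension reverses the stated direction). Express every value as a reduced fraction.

Apply edit: d2 := 1
  d4 = d2/4 - d3/4 = -9/4
  d5 = 9 + d1/3 = 71/6
  d6 = d1/2 = 17/4
  d7 = d1/3 - d6*4 + 6 = -49/6
  d8 = d6*3 + 1 + d7 = 67/12
  d9 = d7/4 - d4/4 = -71/48
  d10 = d1 - 3 + d3/2 = 21/2
Walk from origin (0, 0):
  seg 1: right by d3 = 10 → (10, 0)
  seg 2: up by d4 = -9/4 → (10, -9/4)
  seg 3: right by d7 = -49/6 → (11/6, -9/4)
  seg 4: up by d8 = 67/12 → (11/6, 10/3)
  seg 5: up by d5 = 71/6 → (11/6, 91/6)
  seg 6: right by d7 = -49/6 → (-19/3, 91/6)
  seg 7: left by d6 = 17/4 → (-127/12, 91/6)

d4 = -9/4
d5 = 71/6
d6 = 17/4
d7 = -49/6
d8 = 67/12
d9 = -71/48
d10 = 21/2
endpoint = (-127/12, 91/6)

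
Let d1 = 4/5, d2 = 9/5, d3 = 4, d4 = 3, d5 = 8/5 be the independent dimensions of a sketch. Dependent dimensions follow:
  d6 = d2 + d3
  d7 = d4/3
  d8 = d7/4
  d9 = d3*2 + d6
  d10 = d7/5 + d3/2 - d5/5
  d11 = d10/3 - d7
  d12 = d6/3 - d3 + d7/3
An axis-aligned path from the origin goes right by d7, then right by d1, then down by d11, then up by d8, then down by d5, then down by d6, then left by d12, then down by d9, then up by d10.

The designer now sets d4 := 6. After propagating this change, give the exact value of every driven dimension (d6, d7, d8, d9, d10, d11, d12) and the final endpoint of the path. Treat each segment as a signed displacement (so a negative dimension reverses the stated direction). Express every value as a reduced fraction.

Apply edit: d4 := 6
  d6 = d2 + d3 = 29/5
  d7 = d4/3 = 2
  d8 = d7/4 = 1/2
  d9 = d3*2 + d6 = 69/5
  d10 = d7/5 + d3/2 - d5/5 = 52/25
  d11 = d10/3 - d7 = -98/75
  d12 = d6/3 - d3 + d7/3 = -7/5
Walk from origin (0, 0):
  seg 1: right by d7 = 2 → (2, 0)
  seg 2: right by d1 = 4/5 → (14/5, 0)
  seg 3: down by d11 = -98/75 → (14/5, 98/75)
  seg 4: up by d8 = 1/2 → (14/5, 271/150)
  seg 5: down by d5 = 8/5 → (14/5, 31/150)
  seg 6: down by d6 = 29/5 → (14/5, -839/150)
  seg 7: left by d12 = -7/5 → (21/5, -839/150)
  seg 8: down by d9 = 69/5 → (21/5, -2909/150)
  seg 9: up by d10 = 52/25 → (21/5, -2597/150)

d6 = 29/5
d7 = 2
d8 = 1/2
d9 = 69/5
d10 = 52/25
d11 = -98/75
d12 = -7/5
endpoint = (21/5, -2597/150)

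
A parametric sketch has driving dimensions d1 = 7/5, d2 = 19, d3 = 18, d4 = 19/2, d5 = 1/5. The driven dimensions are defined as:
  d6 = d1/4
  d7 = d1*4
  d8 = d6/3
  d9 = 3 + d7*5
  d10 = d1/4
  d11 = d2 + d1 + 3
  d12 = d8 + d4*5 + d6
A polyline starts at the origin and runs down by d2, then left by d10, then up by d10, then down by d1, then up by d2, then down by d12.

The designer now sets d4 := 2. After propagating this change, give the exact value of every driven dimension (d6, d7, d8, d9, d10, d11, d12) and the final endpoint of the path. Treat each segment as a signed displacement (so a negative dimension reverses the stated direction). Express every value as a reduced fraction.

Apply edit: d4 := 2
  d6 = d1/4 = 7/20
  d7 = d1*4 = 28/5
  d8 = d6/3 = 7/60
  d9 = 3 + d7*5 = 31
  d10 = d1/4 = 7/20
  d11 = d2 + d1 + 3 = 117/5
  d12 = d8 + d4*5 + d6 = 157/15
Walk from origin (0, 0):
  seg 1: down by d2 = 19 → (0, -19)
  seg 2: left by d10 = 7/20 → (-7/20, -19)
  seg 3: up by d10 = 7/20 → (-7/20, -373/20)
  seg 4: down by d1 = 7/5 → (-7/20, -401/20)
  seg 5: up by d2 = 19 → (-7/20, -21/20)
  seg 6: down by d12 = 157/15 → (-7/20, -691/60)

d6 = 7/20
d7 = 28/5
d8 = 7/60
d9 = 31
d10 = 7/20
d11 = 117/5
d12 = 157/15
endpoint = (-7/20, -691/60)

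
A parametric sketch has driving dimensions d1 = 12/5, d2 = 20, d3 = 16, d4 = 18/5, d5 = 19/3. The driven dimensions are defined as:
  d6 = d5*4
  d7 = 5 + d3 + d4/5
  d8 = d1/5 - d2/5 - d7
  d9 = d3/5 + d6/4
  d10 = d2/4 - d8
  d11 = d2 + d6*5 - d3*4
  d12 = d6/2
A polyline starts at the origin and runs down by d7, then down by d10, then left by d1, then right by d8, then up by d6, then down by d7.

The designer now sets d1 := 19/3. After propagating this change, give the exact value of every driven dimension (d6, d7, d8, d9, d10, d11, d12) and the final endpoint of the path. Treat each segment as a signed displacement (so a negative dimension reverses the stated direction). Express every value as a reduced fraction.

Apply edit: d1 := 19/3
  d6 = d5*4 = 76/3
  d7 = 5 + d3 + d4/5 = 543/25
  d8 = d1/5 - d2/5 - d7 = -1834/75
  d9 = d3/5 + d6/4 = 143/15
  d10 = d2/4 - d8 = 2209/75
  d11 = d2 + d6*5 - d3*4 = 248/3
  d12 = d6/2 = 38/3
Walk from origin (0, 0):
  seg 1: down by d7 = 543/25 → (0, -543/25)
  seg 2: down by d10 = 2209/75 → (0, -3838/75)
  seg 3: left by d1 = 19/3 → (-19/3, -3838/75)
  seg 4: right by d8 = -1834/75 → (-2309/75, -3838/75)
  seg 5: up by d6 = 76/3 → (-2309/75, -646/25)
  seg 6: down by d7 = 543/25 → (-2309/75, -1189/25)

d6 = 76/3
d7 = 543/25
d8 = -1834/75
d9 = 143/15
d10 = 2209/75
d11 = 248/3
d12 = 38/3
endpoint = (-2309/75, -1189/25)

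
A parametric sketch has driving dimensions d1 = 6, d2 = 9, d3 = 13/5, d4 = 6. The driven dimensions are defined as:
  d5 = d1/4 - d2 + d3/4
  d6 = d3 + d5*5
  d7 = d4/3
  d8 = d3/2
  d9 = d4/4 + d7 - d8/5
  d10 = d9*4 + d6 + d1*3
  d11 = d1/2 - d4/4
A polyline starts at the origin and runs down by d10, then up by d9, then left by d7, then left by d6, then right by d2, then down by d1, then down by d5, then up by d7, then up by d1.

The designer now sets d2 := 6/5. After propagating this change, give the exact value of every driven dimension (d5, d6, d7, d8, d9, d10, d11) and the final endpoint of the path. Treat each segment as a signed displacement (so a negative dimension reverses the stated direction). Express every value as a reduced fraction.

d5 = 19/20
d6 = 147/20
d7 = 2
d8 = 13/10
d9 = 81/25
d10 = 3831/100
d11 = 3/2
endpoint = (-163/20, -1701/50)

Apply edit: d2 := 6/5
  d5 = d1/4 - d2 + d3/4 = 19/20
  d6 = d3 + d5*5 = 147/20
  d7 = d4/3 = 2
  d8 = d3/2 = 13/10
  d9 = d4/4 + d7 - d8/5 = 81/25
  d10 = d9*4 + d6 + d1*3 = 3831/100
  d11 = d1/2 - d4/4 = 3/2
Walk from origin (0, 0):
  seg 1: down by d10 = 3831/100 → (0, -3831/100)
  seg 2: up by d9 = 81/25 → (0, -3507/100)
  seg 3: left by d7 = 2 → (-2, -3507/100)
  seg 4: left by d6 = 147/20 → (-187/20, -3507/100)
  seg 5: right by d2 = 6/5 → (-163/20, -3507/100)
  seg 6: down by d1 = 6 → (-163/20, -4107/100)
  seg 7: down by d5 = 19/20 → (-163/20, -2101/50)
  seg 8: up by d7 = 2 → (-163/20, -2001/50)
  seg 9: up by d1 = 6 → (-163/20, -1701/50)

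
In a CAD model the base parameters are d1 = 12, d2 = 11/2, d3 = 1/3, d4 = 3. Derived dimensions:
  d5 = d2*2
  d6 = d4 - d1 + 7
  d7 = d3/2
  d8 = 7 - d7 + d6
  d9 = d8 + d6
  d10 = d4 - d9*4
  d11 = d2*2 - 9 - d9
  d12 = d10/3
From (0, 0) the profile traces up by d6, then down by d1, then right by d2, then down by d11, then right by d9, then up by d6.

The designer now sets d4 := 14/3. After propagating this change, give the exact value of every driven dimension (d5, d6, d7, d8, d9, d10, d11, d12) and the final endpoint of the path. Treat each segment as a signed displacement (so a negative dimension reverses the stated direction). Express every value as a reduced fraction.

Apply edit: d4 := 14/3
  d5 = d2*2 = 11
  d6 = d4 - d1 + 7 = -1/3
  d7 = d3/2 = 1/6
  d8 = 7 - d7 + d6 = 13/2
  d9 = d8 + d6 = 37/6
  d10 = d4 - d9*4 = -20
  d11 = d2*2 - 9 - d9 = -25/6
  d12 = d10/3 = -20/3
Walk from origin (0, 0):
  seg 1: up by d6 = -1/3 → (0, -1/3)
  seg 2: down by d1 = 12 → (0, -37/3)
  seg 3: right by d2 = 11/2 → (11/2, -37/3)
  seg 4: down by d11 = -25/6 → (11/2, -49/6)
  seg 5: right by d9 = 37/6 → (35/3, -49/6)
  seg 6: up by d6 = -1/3 → (35/3, -17/2)

d5 = 11
d6 = -1/3
d7 = 1/6
d8 = 13/2
d9 = 37/6
d10 = -20
d11 = -25/6
d12 = -20/3
endpoint = (35/3, -17/2)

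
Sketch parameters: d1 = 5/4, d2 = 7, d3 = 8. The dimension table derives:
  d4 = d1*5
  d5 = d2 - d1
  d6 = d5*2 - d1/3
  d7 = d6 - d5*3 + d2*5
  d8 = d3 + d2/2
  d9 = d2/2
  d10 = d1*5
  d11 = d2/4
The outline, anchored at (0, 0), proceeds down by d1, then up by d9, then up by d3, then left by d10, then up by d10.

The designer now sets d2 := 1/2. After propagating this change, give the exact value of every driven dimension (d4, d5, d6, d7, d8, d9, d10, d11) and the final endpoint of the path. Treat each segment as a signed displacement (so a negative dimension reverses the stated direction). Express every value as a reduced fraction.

d4 = 25/4
d5 = -3/4
d6 = -23/12
d7 = 17/6
d8 = 33/4
d9 = 1/4
d10 = 25/4
d11 = 1/8
endpoint = (-25/4, 53/4)

Apply edit: d2 := 1/2
  d4 = d1*5 = 25/4
  d5 = d2 - d1 = -3/4
  d6 = d5*2 - d1/3 = -23/12
  d7 = d6 - d5*3 + d2*5 = 17/6
  d8 = d3 + d2/2 = 33/4
  d9 = d2/2 = 1/4
  d10 = d1*5 = 25/4
  d11 = d2/4 = 1/8
Walk from origin (0, 0):
  seg 1: down by d1 = 5/4 → (0, -5/4)
  seg 2: up by d9 = 1/4 → (0, -1)
  seg 3: up by d3 = 8 → (0, 7)
  seg 4: left by d10 = 25/4 → (-25/4, 7)
  seg 5: up by d10 = 25/4 → (-25/4, 53/4)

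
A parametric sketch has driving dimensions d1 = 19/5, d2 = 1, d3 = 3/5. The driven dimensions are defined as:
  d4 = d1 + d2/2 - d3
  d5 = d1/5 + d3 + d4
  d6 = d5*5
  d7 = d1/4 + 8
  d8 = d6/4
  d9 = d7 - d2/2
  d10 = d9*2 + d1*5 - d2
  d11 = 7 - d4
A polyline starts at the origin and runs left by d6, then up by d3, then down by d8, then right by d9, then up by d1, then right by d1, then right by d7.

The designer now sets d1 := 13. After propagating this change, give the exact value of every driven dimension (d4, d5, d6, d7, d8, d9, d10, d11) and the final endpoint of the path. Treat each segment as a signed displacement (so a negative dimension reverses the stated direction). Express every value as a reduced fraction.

Apply edit: d1 := 13
  d4 = d1 + d2/2 - d3 = 129/10
  d5 = d1/5 + d3 + d4 = 161/10
  d6 = d5*5 = 161/2
  d7 = d1/4 + 8 = 45/4
  d8 = d6/4 = 161/8
  d9 = d7 - d2/2 = 43/4
  d10 = d9*2 + d1*5 - d2 = 171/2
  d11 = 7 - d4 = -59/10
Walk from origin (0, 0):
  seg 1: left by d6 = 161/2 → (-161/2, 0)
  seg 2: up by d3 = 3/5 → (-161/2, 3/5)
  seg 3: down by d8 = 161/8 → (-161/2, -781/40)
  seg 4: right by d9 = 43/4 → (-279/4, -781/40)
  seg 5: up by d1 = 13 → (-279/4, -261/40)
  seg 6: right by d1 = 13 → (-227/4, -261/40)
  seg 7: right by d7 = 45/4 → (-91/2, -261/40)

d4 = 129/10
d5 = 161/10
d6 = 161/2
d7 = 45/4
d8 = 161/8
d9 = 43/4
d10 = 171/2
d11 = -59/10
endpoint = (-91/2, -261/40)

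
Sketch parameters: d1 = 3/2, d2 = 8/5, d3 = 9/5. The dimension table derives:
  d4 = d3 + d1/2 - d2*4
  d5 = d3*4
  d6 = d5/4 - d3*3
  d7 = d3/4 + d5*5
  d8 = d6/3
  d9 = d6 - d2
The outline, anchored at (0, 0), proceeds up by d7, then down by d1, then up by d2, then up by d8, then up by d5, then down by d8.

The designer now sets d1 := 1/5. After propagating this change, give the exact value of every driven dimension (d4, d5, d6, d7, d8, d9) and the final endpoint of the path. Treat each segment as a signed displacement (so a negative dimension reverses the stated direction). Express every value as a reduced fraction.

d4 = -9/2
d5 = 36/5
d6 = -18/5
d7 = 729/20
d8 = -6/5
d9 = -26/5
endpoint = (0, 901/20)

Apply edit: d1 := 1/5
  d4 = d3 + d1/2 - d2*4 = -9/2
  d5 = d3*4 = 36/5
  d6 = d5/4 - d3*3 = -18/5
  d7 = d3/4 + d5*5 = 729/20
  d8 = d6/3 = -6/5
  d9 = d6 - d2 = -26/5
Walk from origin (0, 0):
  seg 1: up by d7 = 729/20 → (0, 729/20)
  seg 2: down by d1 = 1/5 → (0, 145/4)
  seg 3: up by d2 = 8/5 → (0, 757/20)
  seg 4: up by d8 = -6/5 → (0, 733/20)
  seg 5: up by d5 = 36/5 → (0, 877/20)
  seg 6: down by d8 = -6/5 → (0, 901/20)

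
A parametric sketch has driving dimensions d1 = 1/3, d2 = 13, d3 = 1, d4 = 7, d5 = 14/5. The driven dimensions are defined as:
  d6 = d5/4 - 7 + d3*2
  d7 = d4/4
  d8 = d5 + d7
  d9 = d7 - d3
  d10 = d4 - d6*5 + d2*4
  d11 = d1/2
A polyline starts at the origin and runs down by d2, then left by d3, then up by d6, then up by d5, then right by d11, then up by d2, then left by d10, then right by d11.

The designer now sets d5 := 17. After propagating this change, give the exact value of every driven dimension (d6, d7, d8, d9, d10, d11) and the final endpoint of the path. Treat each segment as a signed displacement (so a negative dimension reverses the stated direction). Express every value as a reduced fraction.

d6 = -3/4
d7 = 7/4
d8 = 75/4
d9 = 3/4
d10 = 251/4
d11 = 1/6
endpoint = (-761/12, 65/4)

Apply edit: d5 := 17
  d6 = d5/4 - 7 + d3*2 = -3/4
  d7 = d4/4 = 7/4
  d8 = d5 + d7 = 75/4
  d9 = d7 - d3 = 3/4
  d10 = d4 - d6*5 + d2*4 = 251/4
  d11 = d1/2 = 1/6
Walk from origin (0, 0):
  seg 1: down by d2 = 13 → (0, -13)
  seg 2: left by d3 = 1 → (-1, -13)
  seg 3: up by d6 = -3/4 → (-1, -55/4)
  seg 4: up by d5 = 17 → (-1, 13/4)
  seg 5: right by d11 = 1/6 → (-5/6, 13/4)
  seg 6: up by d2 = 13 → (-5/6, 65/4)
  seg 7: left by d10 = 251/4 → (-763/12, 65/4)
  seg 8: right by d11 = 1/6 → (-761/12, 65/4)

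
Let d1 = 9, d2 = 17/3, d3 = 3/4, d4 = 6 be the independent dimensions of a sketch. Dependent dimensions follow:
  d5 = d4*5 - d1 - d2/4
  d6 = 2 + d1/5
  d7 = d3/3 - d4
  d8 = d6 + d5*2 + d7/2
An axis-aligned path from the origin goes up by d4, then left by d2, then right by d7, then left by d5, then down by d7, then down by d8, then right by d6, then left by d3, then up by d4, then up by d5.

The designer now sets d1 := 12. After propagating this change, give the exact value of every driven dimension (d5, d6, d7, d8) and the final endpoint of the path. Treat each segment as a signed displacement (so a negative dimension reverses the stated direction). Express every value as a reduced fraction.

Apply edit: d1 := 12
  d5 = d4*5 - d1 - d2/4 = 199/12
  d6 = 2 + d1/5 = 22/5
  d7 = d3/3 - d4 = -23/4
  d8 = d6 + d5*2 + d7/2 = 4163/120
Walk from origin (0, 0):
  seg 1: up by d4 = 6 → (0, 6)
  seg 2: left by d2 = 17/3 → (-17/3, 6)
  seg 3: right by d7 = -23/4 → (-137/12, 6)
  seg 4: left by d5 = 199/12 → (-28, 6)
  seg 5: down by d7 = -23/4 → (-28, 47/4)
  seg 6: down by d8 = 4163/120 → (-28, -2753/120)
  seg 7: right by d6 = 22/5 → (-118/5, -2753/120)
  seg 8: left by d3 = 3/4 → (-487/20, -2753/120)
  seg 9: up by d4 = 6 → (-487/20, -2033/120)
  seg 10: up by d5 = 199/12 → (-487/20, -43/120)

d5 = 199/12
d6 = 22/5
d7 = -23/4
d8 = 4163/120
endpoint = (-487/20, -43/120)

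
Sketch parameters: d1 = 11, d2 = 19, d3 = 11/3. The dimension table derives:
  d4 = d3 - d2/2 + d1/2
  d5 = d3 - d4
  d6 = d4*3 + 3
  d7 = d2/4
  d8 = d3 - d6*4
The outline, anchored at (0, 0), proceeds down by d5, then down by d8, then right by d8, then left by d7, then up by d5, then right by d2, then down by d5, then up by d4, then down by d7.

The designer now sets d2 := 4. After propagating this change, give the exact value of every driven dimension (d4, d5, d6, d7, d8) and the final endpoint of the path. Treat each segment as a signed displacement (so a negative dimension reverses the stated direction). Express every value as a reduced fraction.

Apply edit: d2 := 4
  d4 = d3 - d2/2 + d1/2 = 43/6
  d5 = d3 - d4 = -7/2
  d6 = d4*3 + 3 = 49/2
  d7 = d2/4 = 1
  d8 = d3 - d6*4 = -283/3
Walk from origin (0, 0):
  seg 1: down by d5 = -7/2 → (0, 7/2)
  seg 2: down by d8 = -283/3 → (0, 587/6)
  seg 3: right by d8 = -283/3 → (-283/3, 587/6)
  seg 4: left by d7 = 1 → (-286/3, 587/6)
  seg 5: up by d5 = -7/2 → (-286/3, 283/3)
  seg 6: right by d2 = 4 → (-274/3, 283/3)
  seg 7: down by d5 = -7/2 → (-274/3, 587/6)
  seg 8: up by d4 = 43/6 → (-274/3, 105)
  seg 9: down by d7 = 1 → (-274/3, 104)

d4 = 43/6
d5 = -7/2
d6 = 49/2
d7 = 1
d8 = -283/3
endpoint = (-274/3, 104)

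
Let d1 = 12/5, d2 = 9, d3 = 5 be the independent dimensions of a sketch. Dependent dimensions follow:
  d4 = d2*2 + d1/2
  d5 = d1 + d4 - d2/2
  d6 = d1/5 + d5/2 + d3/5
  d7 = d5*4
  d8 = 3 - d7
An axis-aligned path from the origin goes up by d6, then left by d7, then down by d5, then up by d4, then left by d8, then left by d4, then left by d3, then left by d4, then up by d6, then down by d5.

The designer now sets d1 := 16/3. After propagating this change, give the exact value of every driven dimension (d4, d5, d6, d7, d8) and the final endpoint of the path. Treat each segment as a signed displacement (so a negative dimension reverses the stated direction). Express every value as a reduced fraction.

Apply edit: d1 := 16/3
  d4 = d2*2 + d1/2 = 62/3
  d5 = d1 + d4 - d2/2 = 43/2
  d6 = d1/5 + d5/2 + d3/5 = 769/60
  d7 = d5*4 = 86
  d8 = 3 - d7 = -83
Walk from origin (0, 0):
  seg 1: up by d6 = 769/60 → (0, 769/60)
  seg 2: left by d7 = 86 → (-86, 769/60)
  seg 3: down by d5 = 43/2 → (-86, -521/60)
  seg 4: up by d4 = 62/3 → (-86, 719/60)
  seg 5: left by d8 = -83 → (-3, 719/60)
  seg 6: left by d4 = 62/3 → (-71/3, 719/60)
  seg 7: left by d3 = 5 → (-86/3, 719/60)
  seg 8: left by d4 = 62/3 → (-148/3, 719/60)
  seg 9: up by d6 = 769/60 → (-148/3, 124/5)
  seg 10: down by d5 = 43/2 → (-148/3, 33/10)

d4 = 62/3
d5 = 43/2
d6 = 769/60
d7 = 86
d8 = -83
endpoint = (-148/3, 33/10)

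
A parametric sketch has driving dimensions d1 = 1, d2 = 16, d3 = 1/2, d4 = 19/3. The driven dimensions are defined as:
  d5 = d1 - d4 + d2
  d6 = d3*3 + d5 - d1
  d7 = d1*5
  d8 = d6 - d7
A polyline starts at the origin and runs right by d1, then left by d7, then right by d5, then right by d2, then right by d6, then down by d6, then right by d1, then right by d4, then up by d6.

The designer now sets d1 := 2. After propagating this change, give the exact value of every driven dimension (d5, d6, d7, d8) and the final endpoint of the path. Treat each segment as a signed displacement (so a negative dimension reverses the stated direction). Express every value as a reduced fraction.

Apply edit: d1 := 2
  d5 = d1 - d4 + d2 = 35/3
  d6 = d3*3 + d5 - d1 = 67/6
  d7 = d1*5 = 10
  d8 = d6 - d7 = 7/6
Walk from origin (0, 0):
  seg 1: right by d1 = 2 → (2, 0)
  seg 2: left by d7 = 10 → (-8, 0)
  seg 3: right by d5 = 35/3 → (11/3, 0)
  seg 4: right by d2 = 16 → (59/3, 0)
  seg 5: right by d6 = 67/6 → (185/6, 0)
  seg 6: down by d6 = 67/6 → (185/6, -67/6)
  seg 7: right by d1 = 2 → (197/6, -67/6)
  seg 8: right by d4 = 19/3 → (235/6, -67/6)
  seg 9: up by d6 = 67/6 → (235/6, 0)

d5 = 35/3
d6 = 67/6
d7 = 10
d8 = 7/6
endpoint = (235/6, 0)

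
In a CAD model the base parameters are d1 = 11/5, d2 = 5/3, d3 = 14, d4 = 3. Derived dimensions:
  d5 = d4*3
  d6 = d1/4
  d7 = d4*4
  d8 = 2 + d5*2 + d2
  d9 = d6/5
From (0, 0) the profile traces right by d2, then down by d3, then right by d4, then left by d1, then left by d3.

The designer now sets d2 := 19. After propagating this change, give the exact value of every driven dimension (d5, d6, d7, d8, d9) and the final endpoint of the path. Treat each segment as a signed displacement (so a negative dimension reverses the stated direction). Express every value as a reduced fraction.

d5 = 9
d6 = 11/20
d7 = 12
d8 = 39
d9 = 11/100
endpoint = (29/5, -14)

Apply edit: d2 := 19
  d5 = d4*3 = 9
  d6 = d1/4 = 11/20
  d7 = d4*4 = 12
  d8 = 2 + d5*2 + d2 = 39
  d9 = d6/5 = 11/100
Walk from origin (0, 0):
  seg 1: right by d2 = 19 → (19, 0)
  seg 2: down by d3 = 14 → (19, -14)
  seg 3: right by d4 = 3 → (22, -14)
  seg 4: left by d1 = 11/5 → (99/5, -14)
  seg 5: left by d3 = 14 → (29/5, -14)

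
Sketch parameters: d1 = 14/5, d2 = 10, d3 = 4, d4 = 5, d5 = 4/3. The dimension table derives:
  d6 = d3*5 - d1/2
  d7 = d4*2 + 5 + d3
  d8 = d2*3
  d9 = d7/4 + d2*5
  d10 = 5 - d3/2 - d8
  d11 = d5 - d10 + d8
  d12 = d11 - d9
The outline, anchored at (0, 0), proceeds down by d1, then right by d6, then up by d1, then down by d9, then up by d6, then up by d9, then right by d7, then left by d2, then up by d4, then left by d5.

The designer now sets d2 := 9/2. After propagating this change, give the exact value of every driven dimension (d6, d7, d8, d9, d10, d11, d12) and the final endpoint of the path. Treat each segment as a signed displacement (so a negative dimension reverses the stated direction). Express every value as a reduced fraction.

Apply edit: d2 := 9/2
  d6 = d3*5 - d1/2 = 93/5
  d7 = d4*2 + 5 + d3 = 19
  d8 = d2*3 = 27/2
  d9 = d7/4 + d2*5 = 109/4
  d10 = 5 - d3/2 - d8 = -21/2
  d11 = d5 - d10 + d8 = 76/3
  d12 = d11 - d9 = -23/12
Walk from origin (0, 0):
  seg 1: down by d1 = 14/5 → (0, -14/5)
  seg 2: right by d6 = 93/5 → (93/5, -14/5)
  seg 3: up by d1 = 14/5 → (93/5, 0)
  seg 4: down by d9 = 109/4 → (93/5, -109/4)
  seg 5: up by d6 = 93/5 → (93/5, -173/20)
  seg 6: up by d9 = 109/4 → (93/5, 93/5)
  seg 7: right by d7 = 19 → (188/5, 93/5)
  seg 8: left by d2 = 9/2 → (331/10, 93/5)
  seg 9: up by d4 = 5 → (331/10, 118/5)
  seg 10: left by d5 = 4/3 → (953/30, 118/5)

d6 = 93/5
d7 = 19
d8 = 27/2
d9 = 109/4
d10 = -21/2
d11 = 76/3
d12 = -23/12
endpoint = (953/30, 118/5)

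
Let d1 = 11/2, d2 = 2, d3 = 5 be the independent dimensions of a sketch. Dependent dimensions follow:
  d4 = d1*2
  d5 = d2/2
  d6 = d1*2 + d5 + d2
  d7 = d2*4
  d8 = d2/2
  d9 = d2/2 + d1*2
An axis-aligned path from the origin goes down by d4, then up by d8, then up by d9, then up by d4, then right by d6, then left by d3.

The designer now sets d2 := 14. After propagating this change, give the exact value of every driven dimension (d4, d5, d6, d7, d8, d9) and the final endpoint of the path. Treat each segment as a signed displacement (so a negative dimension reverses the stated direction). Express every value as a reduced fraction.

Apply edit: d2 := 14
  d4 = d1*2 = 11
  d5 = d2/2 = 7
  d6 = d1*2 + d5 + d2 = 32
  d7 = d2*4 = 56
  d8 = d2/2 = 7
  d9 = d2/2 + d1*2 = 18
Walk from origin (0, 0):
  seg 1: down by d4 = 11 → (0, -11)
  seg 2: up by d8 = 7 → (0, -4)
  seg 3: up by d9 = 18 → (0, 14)
  seg 4: up by d4 = 11 → (0, 25)
  seg 5: right by d6 = 32 → (32, 25)
  seg 6: left by d3 = 5 → (27, 25)

d4 = 11
d5 = 7
d6 = 32
d7 = 56
d8 = 7
d9 = 18
endpoint = (27, 25)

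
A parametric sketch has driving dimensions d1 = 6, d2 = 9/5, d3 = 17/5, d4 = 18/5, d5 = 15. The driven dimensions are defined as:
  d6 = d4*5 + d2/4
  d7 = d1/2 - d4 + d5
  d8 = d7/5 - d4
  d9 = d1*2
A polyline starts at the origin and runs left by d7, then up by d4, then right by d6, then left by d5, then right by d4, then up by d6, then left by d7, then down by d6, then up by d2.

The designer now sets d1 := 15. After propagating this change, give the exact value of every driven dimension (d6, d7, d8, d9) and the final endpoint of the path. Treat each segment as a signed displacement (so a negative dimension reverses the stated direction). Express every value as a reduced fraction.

Apply edit: d1 := 15
  d6 = d4*5 + d2/4 = 369/20
  d7 = d1/2 - d4 + d5 = 189/10
  d8 = d7/5 - d4 = 9/50
  d9 = d1*2 = 30
Walk from origin (0, 0):
  seg 1: left by d7 = 189/10 → (-189/10, 0)
  seg 2: up by d4 = 18/5 → (-189/10, 18/5)
  seg 3: right by d6 = 369/20 → (-9/20, 18/5)
  seg 4: left by d5 = 15 → (-309/20, 18/5)
  seg 5: right by d4 = 18/5 → (-237/20, 18/5)
  seg 6: up by d6 = 369/20 → (-237/20, 441/20)
  seg 7: left by d7 = 189/10 → (-123/4, 441/20)
  seg 8: down by d6 = 369/20 → (-123/4, 18/5)
  seg 9: up by d2 = 9/5 → (-123/4, 27/5)

d6 = 369/20
d7 = 189/10
d8 = 9/50
d9 = 30
endpoint = (-123/4, 27/5)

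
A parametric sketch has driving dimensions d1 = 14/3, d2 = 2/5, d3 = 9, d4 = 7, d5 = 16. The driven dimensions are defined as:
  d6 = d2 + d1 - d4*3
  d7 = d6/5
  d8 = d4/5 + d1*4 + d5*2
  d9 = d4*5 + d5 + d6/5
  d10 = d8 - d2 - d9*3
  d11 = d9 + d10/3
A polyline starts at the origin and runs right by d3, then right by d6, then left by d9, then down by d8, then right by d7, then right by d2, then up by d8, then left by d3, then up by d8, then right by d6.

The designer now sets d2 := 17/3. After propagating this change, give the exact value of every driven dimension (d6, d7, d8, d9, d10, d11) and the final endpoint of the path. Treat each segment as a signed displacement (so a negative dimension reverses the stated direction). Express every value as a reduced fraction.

d6 = -32/3
d7 = -32/15
d8 = 781/15
d9 = 733/15
d10 = -501/5
d11 = 232/15
endpoint = (-200/3, 781/15)

Apply edit: d2 := 17/3
  d6 = d2 + d1 - d4*3 = -32/3
  d7 = d6/5 = -32/15
  d8 = d4/5 + d1*4 + d5*2 = 781/15
  d9 = d4*5 + d5 + d6/5 = 733/15
  d10 = d8 - d2 - d9*3 = -501/5
  d11 = d9 + d10/3 = 232/15
Walk from origin (0, 0):
  seg 1: right by d3 = 9 → (9, 0)
  seg 2: right by d6 = -32/3 → (-5/3, 0)
  seg 3: left by d9 = 733/15 → (-758/15, 0)
  seg 4: down by d8 = 781/15 → (-758/15, -781/15)
  seg 5: right by d7 = -32/15 → (-158/3, -781/15)
  seg 6: right by d2 = 17/3 → (-47, -781/15)
  seg 7: up by d8 = 781/15 → (-47, 0)
  seg 8: left by d3 = 9 → (-56, 0)
  seg 9: up by d8 = 781/15 → (-56, 781/15)
  seg 10: right by d6 = -32/3 → (-200/3, 781/15)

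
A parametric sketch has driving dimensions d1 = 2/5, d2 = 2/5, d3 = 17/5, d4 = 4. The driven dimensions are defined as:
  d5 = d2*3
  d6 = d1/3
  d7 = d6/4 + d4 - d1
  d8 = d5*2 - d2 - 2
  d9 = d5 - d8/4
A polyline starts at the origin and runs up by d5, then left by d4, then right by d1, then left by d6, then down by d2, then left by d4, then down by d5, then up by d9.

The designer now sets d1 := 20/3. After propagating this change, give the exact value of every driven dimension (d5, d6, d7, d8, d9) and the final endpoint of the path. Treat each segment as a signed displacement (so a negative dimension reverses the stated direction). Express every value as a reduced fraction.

d5 = 6/5
d6 = 20/9
d7 = -19/9
d8 = 0
d9 = 6/5
endpoint = (-32/9, 4/5)

Apply edit: d1 := 20/3
  d5 = d2*3 = 6/5
  d6 = d1/3 = 20/9
  d7 = d6/4 + d4 - d1 = -19/9
  d8 = d5*2 - d2 - 2 = 0
  d9 = d5 - d8/4 = 6/5
Walk from origin (0, 0):
  seg 1: up by d5 = 6/5 → (0, 6/5)
  seg 2: left by d4 = 4 → (-4, 6/5)
  seg 3: right by d1 = 20/3 → (8/3, 6/5)
  seg 4: left by d6 = 20/9 → (4/9, 6/5)
  seg 5: down by d2 = 2/5 → (4/9, 4/5)
  seg 6: left by d4 = 4 → (-32/9, 4/5)
  seg 7: down by d5 = 6/5 → (-32/9, -2/5)
  seg 8: up by d9 = 6/5 → (-32/9, 4/5)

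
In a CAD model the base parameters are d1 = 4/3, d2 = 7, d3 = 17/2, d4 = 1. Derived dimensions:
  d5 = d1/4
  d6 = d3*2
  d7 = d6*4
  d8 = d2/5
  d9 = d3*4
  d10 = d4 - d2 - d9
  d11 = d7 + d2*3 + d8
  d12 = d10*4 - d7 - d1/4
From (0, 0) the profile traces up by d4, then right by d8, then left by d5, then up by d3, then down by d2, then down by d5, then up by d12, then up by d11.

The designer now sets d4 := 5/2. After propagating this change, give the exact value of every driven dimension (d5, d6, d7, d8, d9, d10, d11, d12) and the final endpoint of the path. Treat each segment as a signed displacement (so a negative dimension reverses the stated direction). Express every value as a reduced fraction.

Apply edit: d4 := 5/2
  d5 = d1/4 = 1/3
  d6 = d3*2 = 17
  d7 = d6*4 = 68
  d8 = d2/5 = 7/5
  d9 = d3*4 = 34
  d10 = d4 - d2 - d9 = -77/2
  d11 = d7 + d2*3 + d8 = 452/5
  d12 = d10*4 - d7 - d1/4 = -667/3
Walk from origin (0, 0):
  seg 1: up by d4 = 5/2 → (0, 5/2)
  seg 2: right by d8 = 7/5 → (7/5, 5/2)
  seg 3: left by d5 = 1/3 → (16/15, 5/2)
  seg 4: up by d3 = 17/2 → (16/15, 11)
  seg 5: down by d2 = 7 → (16/15, 4)
  seg 6: down by d5 = 1/3 → (16/15, 11/3)
  seg 7: up by d12 = -667/3 → (16/15, -656/3)
  seg 8: up by d11 = 452/5 → (16/15, -1924/15)

d5 = 1/3
d6 = 17
d7 = 68
d8 = 7/5
d9 = 34
d10 = -77/2
d11 = 452/5
d12 = -667/3
endpoint = (16/15, -1924/15)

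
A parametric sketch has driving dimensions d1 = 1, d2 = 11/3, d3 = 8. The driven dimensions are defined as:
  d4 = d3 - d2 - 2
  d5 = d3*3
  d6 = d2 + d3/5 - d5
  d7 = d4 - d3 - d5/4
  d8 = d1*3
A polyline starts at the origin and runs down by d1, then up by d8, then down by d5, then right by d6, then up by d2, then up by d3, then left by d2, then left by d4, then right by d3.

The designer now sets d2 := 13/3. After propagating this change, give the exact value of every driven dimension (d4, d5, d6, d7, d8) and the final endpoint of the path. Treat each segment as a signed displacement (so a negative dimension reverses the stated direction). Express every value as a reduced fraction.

Apply edit: d2 := 13/3
  d4 = d3 - d2 - 2 = 5/3
  d5 = d3*3 = 24
  d6 = d2 + d3/5 - d5 = -271/15
  d7 = d4 - d3 - d5/4 = -37/3
  d8 = d1*3 = 3
Walk from origin (0, 0):
  seg 1: down by d1 = 1 → (0, -1)
  seg 2: up by d8 = 3 → (0, 2)
  seg 3: down by d5 = 24 → (0, -22)
  seg 4: right by d6 = -271/15 → (-271/15, -22)
  seg 5: up by d2 = 13/3 → (-271/15, -53/3)
  seg 6: up by d3 = 8 → (-271/15, -29/3)
  seg 7: left by d2 = 13/3 → (-112/5, -29/3)
  seg 8: left by d4 = 5/3 → (-361/15, -29/3)
  seg 9: right by d3 = 8 → (-241/15, -29/3)

d4 = 5/3
d5 = 24
d6 = -271/15
d7 = -37/3
d8 = 3
endpoint = (-241/15, -29/3)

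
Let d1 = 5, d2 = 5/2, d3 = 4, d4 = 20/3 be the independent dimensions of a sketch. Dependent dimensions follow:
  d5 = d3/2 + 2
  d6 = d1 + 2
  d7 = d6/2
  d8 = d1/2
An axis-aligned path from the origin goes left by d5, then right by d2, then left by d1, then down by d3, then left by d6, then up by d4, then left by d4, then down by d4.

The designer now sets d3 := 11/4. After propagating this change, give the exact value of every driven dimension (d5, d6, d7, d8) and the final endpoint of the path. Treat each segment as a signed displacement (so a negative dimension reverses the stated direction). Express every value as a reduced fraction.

d5 = 27/8
d6 = 7
d7 = 7/2
d8 = 5/2
endpoint = (-469/24, -11/4)

Apply edit: d3 := 11/4
  d5 = d3/2 + 2 = 27/8
  d6 = d1 + 2 = 7
  d7 = d6/2 = 7/2
  d8 = d1/2 = 5/2
Walk from origin (0, 0):
  seg 1: left by d5 = 27/8 → (-27/8, 0)
  seg 2: right by d2 = 5/2 → (-7/8, 0)
  seg 3: left by d1 = 5 → (-47/8, 0)
  seg 4: down by d3 = 11/4 → (-47/8, -11/4)
  seg 5: left by d6 = 7 → (-103/8, -11/4)
  seg 6: up by d4 = 20/3 → (-103/8, 47/12)
  seg 7: left by d4 = 20/3 → (-469/24, 47/12)
  seg 8: down by d4 = 20/3 → (-469/24, -11/4)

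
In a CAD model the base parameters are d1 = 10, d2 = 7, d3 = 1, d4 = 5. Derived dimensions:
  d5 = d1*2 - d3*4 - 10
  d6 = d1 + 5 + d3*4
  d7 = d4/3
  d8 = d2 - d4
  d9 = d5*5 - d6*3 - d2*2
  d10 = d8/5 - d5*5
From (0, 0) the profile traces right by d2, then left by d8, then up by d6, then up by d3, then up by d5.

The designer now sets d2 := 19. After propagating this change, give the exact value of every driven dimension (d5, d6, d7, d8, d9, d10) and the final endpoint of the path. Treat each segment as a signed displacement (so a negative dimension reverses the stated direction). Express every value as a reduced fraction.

d5 = 6
d6 = 19
d7 = 5/3
d8 = 14
d9 = -65
d10 = -136/5
endpoint = (5, 26)

Apply edit: d2 := 19
  d5 = d1*2 - d3*4 - 10 = 6
  d6 = d1 + 5 + d3*4 = 19
  d7 = d4/3 = 5/3
  d8 = d2 - d4 = 14
  d9 = d5*5 - d6*3 - d2*2 = -65
  d10 = d8/5 - d5*5 = -136/5
Walk from origin (0, 0):
  seg 1: right by d2 = 19 → (19, 0)
  seg 2: left by d8 = 14 → (5, 0)
  seg 3: up by d6 = 19 → (5, 19)
  seg 4: up by d3 = 1 → (5, 20)
  seg 5: up by d5 = 6 → (5, 26)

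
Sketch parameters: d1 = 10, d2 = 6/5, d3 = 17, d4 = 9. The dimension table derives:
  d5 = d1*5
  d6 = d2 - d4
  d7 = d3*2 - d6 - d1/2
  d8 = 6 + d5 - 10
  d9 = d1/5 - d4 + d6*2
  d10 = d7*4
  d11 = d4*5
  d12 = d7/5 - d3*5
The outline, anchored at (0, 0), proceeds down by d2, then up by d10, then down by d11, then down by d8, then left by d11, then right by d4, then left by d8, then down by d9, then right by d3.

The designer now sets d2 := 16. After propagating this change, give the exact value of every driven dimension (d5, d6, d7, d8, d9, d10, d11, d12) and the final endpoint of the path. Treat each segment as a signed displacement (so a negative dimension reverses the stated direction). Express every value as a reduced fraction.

d5 = 50
d6 = 7
d7 = 22
d8 = 46
d9 = 7
d10 = 88
d11 = 45
d12 = -403/5
endpoint = (-65, -26)

Apply edit: d2 := 16
  d5 = d1*5 = 50
  d6 = d2 - d4 = 7
  d7 = d3*2 - d6 - d1/2 = 22
  d8 = 6 + d5 - 10 = 46
  d9 = d1/5 - d4 + d6*2 = 7
  d10 = d7*4 = 88
  d11 = d4*5 = 45
  d12 = d7/5 - d3*5 = -403/5
Walk from origin (0, 0):
  seg 1: down by d2 = 16 → (0, -16)
  seg 2: up by d10 = 88 → (0, 72)
  seg 3: down by d11 = 45 → (0, 27)
  seg 4: down by d8 = 46 → (0, -19)
  seg 5: left by d11 = 45 → (-45, -19)
  seg 6: right by d4 = 9 → (-36, -19)
  seg 7: left by d8 = 46 → (-82, -19)
  seg 8: down by d9 = 7 → (-82, -26)
  seg 9: right by d3 = 17 → (-65, -26)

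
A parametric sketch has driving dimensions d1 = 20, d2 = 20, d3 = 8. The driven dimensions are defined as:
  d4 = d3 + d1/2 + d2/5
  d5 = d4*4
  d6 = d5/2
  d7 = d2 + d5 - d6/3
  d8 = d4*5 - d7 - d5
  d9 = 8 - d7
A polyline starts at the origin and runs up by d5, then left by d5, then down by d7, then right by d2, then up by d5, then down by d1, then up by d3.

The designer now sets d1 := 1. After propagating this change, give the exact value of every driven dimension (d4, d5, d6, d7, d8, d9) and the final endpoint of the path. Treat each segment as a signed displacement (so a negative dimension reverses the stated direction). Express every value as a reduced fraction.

d4 = 25/2
d5 = 50
d6 = 25
d7 = 185/3
d8 = -295/6
d9 = -161/3
endpoint = (-30, 136/3)

Apply edit: d1 := 1
  d4 = d3 + d1/2 + d2/5 = 25/2
  d5 = d4*4 = 50
  d6 = d5/2 = 25
  d7 = d2 + d5 - d6/3 = 185/3
  d8 = d4*5 - d7 - d5 = -295/6
  d9 = 8 - d7 = -161/3
Walk from origin (0, 0):
  seg 1: up by d5 = 50 → (0, 50)
  seg 2: left by d5 = 50 → (-50, 50)
  seg 3: down by d7 = 185/3 → (-50, -35/3)
  seg 4: right by d2 = 20 → (-30, -35/3)
  seg 5: up by d5 = 50 → (-30, 115/3)
  seg 6: down by d1 = 1 → (-30, 112/3)
  seg 7: up by d3 = 8 → (-30, 136/3)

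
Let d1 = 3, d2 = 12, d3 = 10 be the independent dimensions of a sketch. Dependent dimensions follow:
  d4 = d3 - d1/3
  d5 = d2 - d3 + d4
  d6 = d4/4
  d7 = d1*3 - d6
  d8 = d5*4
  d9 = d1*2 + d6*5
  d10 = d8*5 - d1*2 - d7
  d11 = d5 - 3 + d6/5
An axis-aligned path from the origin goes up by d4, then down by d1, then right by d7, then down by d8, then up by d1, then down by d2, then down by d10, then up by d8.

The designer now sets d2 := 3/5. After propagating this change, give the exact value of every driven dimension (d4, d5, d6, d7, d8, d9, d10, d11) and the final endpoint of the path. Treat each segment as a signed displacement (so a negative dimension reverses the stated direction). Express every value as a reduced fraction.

Apply edit: d2 := 3/5
  d4 = d3 - d1/3 = 9
  d5 = d2 - d3 + d4 = -2/5
  d6 = d4/4 = 9/4
  d7 = d1*3 - d6 = 27/4
  d8 = d5*4 = -8/5
  d9 = d1*2 + d6*5 = 69/4
  d10 = d8*5 - d1*2 - d7 = -83/4
  d11 = d5 - 3 + d6/5 = -59/20
Walk from origin (0, 0):
  seg 1: up by d4 = 9 → (0, 9)
  seg 2: down by d1 = 3 → (0, 6)
  seg 3: right by d7 = 27/4 → (27/4, 6)
  seg 4: down by d8 = -8/5 → (27/4, 38/5)
  seg 5: up by d1 = 3 → (27/4, 53/5)
  seg 6: down by d2 = 3/5 → (27/4, 10)
  seg 7: down by d10 = -83/4 → (27/4, 123/4)
  seg 8: up by d8 = -8/5 → (27/4, 583/20)

d4 = 9
d5 = -2/5
d6 = 9/4
d7 = 27/4
d8 = -8/5
d9 = 69/4
d10 = -83/4
d11 = -59/20
endpoint = (27/4, 583/20)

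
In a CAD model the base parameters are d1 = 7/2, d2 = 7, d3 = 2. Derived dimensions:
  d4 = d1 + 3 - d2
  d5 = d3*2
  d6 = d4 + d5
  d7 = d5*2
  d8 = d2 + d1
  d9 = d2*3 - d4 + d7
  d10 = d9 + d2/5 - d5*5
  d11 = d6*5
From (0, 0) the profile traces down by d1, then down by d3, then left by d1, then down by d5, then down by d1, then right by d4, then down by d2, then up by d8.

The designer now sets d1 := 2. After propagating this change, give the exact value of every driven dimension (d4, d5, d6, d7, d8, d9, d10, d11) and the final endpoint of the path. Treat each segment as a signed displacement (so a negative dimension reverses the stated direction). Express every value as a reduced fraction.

d4 = -2
d5 = 4
d6 = 2
d7 = 8
d8 = 9
d9 = 31
d10 = 62/5
d11 = 10
endpoint = (-4, -8)

Apply edit: d1 := 2
  d4 = d1 + 3 - d2 = -2
  d5 = d3*2 = 4
  d6 = d4 + d5 = 2
  d7 = d5*2 = 8
  d8 = d2 + d1 = 9
  d9 = d2*3 - d4 + d7 = 31
  d10 = d9 + d2/5 - d5*5 = 62/5
  d11 = d6*5 = 10
Walk from origin (0, 0):
  seg 1: down by d1 = 2 → (0, -2)
  seg 2: down by d3 = 2 → (0, -4)
  seg 3: left by d1 = 2 → (-2, -4)
  seg 4: down by d5 = 4 → (-2, -8)
  seg 5: down by d1 = 2 → (-2, -10)
  seg 6: right by d4 = -2 → (-4, -10)
  seg 7: down by d2 = 7 → (-4, -17)
  seg 8: up by d8 = 9 → (-4, -8)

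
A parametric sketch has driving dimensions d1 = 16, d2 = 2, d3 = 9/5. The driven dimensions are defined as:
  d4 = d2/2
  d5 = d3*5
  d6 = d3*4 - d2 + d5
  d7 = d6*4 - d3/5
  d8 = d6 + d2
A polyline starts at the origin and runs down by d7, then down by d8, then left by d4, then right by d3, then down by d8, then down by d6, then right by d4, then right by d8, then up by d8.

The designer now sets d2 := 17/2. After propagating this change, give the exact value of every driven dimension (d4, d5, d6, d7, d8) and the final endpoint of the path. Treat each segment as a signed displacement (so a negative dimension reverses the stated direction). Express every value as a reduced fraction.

Apply edit: d2 := 17/2
  d4 = d2/2 = 17/4
  d5 = d3*5 = 9
  d6 = d3*4 - d2 + d5 = 77/10
  d7 = d6*4 - d3/5 = 761/25
  d8 = d6 + d2 = 81/5
Walk from origin (0, 0):
  seg 1: down by d7 = 761/25 → (0, -761/25)
  seg 2: down by d8 = 81/5 → (0, -1166/25)
  seg 3: left by d4 = 17/4 → (-17/4, -1166/25)
  seg 4: right by d3 = 9/5 → (-49/20, -1166/25)
  seg 5: down by d8 = 81/5 → (-49/20, -1571/25)
  seg 6: down by d6 = 77/10 → (-49/20, -3527/50)
  seg 7: right by d4 = 17/4 → (9/5, -3527/50)
  seg 8: right by d8 = 81/5 → (18, -3527/50)
  seg 9: up by d8 = 81/5 → (18, -2717/50)

d4 = 17/4
d5 = 9
d6 = 77/10
d7 = 761/25
d8 = 81/5
endpoint = (18, -2717/50)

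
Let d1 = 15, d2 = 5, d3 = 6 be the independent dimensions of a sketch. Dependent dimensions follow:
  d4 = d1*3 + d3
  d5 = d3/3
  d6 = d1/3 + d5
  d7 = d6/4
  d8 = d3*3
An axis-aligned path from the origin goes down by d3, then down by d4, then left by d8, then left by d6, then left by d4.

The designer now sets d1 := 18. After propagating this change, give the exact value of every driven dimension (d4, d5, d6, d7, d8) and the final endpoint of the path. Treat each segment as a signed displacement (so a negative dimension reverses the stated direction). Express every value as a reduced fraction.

Apply edit: d1 := 18
  d4 = d1*3 + d3 = 60
  d5 = d3/3 = 2
  d6 = d1/3 + d5 = 8
  d7 = d6/4 = 2
  d8 = d3*3 = 18
Walk from origin (0, 0):
  seg 1: down by d3 = 6 → (0, -6)
  seg 2: down by d4 = 60 → (0, -66)
  seg 3: left by d8 = 18 → (-18, -66)
  seg 4: left by d6 = 8 → (-26, -66)
  seg 5: left by d4 = 60 → (-86, -66)

d4 = 60
d5 = 2
d6 = 8
d7 = 2
d8 = 18
endpoint = (-86, -66)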